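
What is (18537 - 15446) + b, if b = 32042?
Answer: 35133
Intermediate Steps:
(18537 - 15446) + b = (18537 - 15446) + 32042 = 3091 + 32042 = 35133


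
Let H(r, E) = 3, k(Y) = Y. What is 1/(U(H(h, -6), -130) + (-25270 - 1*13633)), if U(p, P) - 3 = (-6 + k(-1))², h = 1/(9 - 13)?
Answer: -1/38851 ≈ -2.5739e-5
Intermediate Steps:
h = -¼ (h = 1/(-4) = -¼ ≈ -0.25000)
U(p, P) = 52 (U(p, P) = 3 + (-6 - 1)² = 3 + (-7)² = 3 + 49 = 52)
1/(U(H(h, -6), -130) + (-25270 - 1*13633)) = 1/(52 + (-25270 - 1*13633)) = 1/(52 + (-25270 - 13633)) = 1/(52 - 38903) = 1/(-38851) = -1/38851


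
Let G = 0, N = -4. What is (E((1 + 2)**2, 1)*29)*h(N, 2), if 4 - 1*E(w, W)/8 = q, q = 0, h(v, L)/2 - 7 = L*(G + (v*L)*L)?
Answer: -46400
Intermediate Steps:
h(v, L) = 14 + 2*v*L**3 (h(v, L) = 14 + 2*(L*(0 + (v*L)*L)) = 14 + 2*(L*(0 + (L*v)*L)) = 14 + 2*(L*(0 + v*L**2)) = 14 + 2*(L*(v*L**2)) = 14 + 2*(v*L**3) = 14 + 2*v*L**3)
E(w, W) = 32 (E(w, W) = 32 - 8*0 = 32 + 0 = 32)
(E((1 + 2)**2, 1)*29)*h(N, 2) = (32*29)*(14 + 2*(-4)*2**3) = 928*(14 + 2*(-4)*8) = 928*(14 - 64) = 928*(-50) = -46400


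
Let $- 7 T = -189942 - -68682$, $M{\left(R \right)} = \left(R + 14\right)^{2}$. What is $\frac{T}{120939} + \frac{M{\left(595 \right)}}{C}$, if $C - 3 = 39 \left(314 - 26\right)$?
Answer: $\frac{5005399951}{150972185} \approx 33.154$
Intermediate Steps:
$C = 11235$ ($C = 3 + 39 \left(314 - 26\right) = 3 + 39 \cdot 288 = 3 + 11232 = 11235$)
$M{\left(R \right)} = \left(14 + R\right)^{2}$
$T = \frac{121260}{7}$ ($T = - \frac{-189942 - -68682}{7} = - \frac{-189942 + 68682}{7} = \left(- \frac{1}{7}\right) \left(-121260\right) = \frac{121260}{7} \approx 17323.0$)
$\frac{T}{120939} + \frac{M{\left(595 \right)}}{C} = \frac{121260}{7 \cdot 120939} + \frac{\left(14 + 595\right)^{2}}{11235} = \frac{121260}{7} \cdot \frac{1}{120939} + 609^{2} \cdot \frac{1}{11235} = \frac{40420}{282191} + 370881 \cdot \frac{1}{11235} = \frac{40420}{282191} + \frac{17661}{535} = \frac{5005399951}{150972185}$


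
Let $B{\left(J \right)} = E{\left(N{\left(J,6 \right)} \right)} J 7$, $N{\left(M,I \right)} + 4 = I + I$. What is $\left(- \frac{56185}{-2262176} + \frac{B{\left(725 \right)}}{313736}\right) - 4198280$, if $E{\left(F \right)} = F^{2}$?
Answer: $- \frac{372453490857997015}{88715756192} \approx -4.1983 \cdot 10^{6}$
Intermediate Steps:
$N{\left(M,I \right)} = -4 + 2 I$ ($N{\left(M,I \right)} = -4 + \left(I + I\right) = -4 + 2 I$)
$B{\left(J \right)} = 448 J$ ($B{\left(J \right)} = \left(-4 + 2 \cdot 6\right)^{2} J 7 = \left(-4 + 12\right)^{2} J 7 = 8^{2} J 7 = 64 J 7 = 448 J$)
$\left(- \frac{56185}{-2262176} + \frac{B{\left(725 \right)}}{313736}\right) - 4198280 = \left(- \frac{56185}{-2262176} + \frac{448 \cdot 725}{313736}\right) - 4198280 = \left(\left(-56185\right) \left(- \frac{1}{2262176}\right) + 324800 \cdot \frac{1}{313736}\right) - 4198280 = \left(\frac{56185}{2262176} + \frac{40600}{39217}\right) - 4198280 = \frac{94047752745}{88715756192} - 4198280 = - \frac{372453490857997015}{88715756192}$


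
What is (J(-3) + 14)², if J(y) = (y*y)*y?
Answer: 169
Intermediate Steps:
J(y) = y³ (J(y) = y²*y = y³)
(J(-3) + 14)² = ((-3)³ + 14)² = (-27 + 14)² = (-13)² = 169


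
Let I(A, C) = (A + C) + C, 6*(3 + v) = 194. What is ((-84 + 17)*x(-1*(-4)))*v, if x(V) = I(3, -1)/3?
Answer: -5896/9 ≈ -655.11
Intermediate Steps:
v = 88/3 (v = -3 + (⅙)*194 = -3 + 97/3 = 88/3 ≈ 29.333)
I(A, C) = A + 2*C
x(V) = ⅓ (x(V) = (3 + 2*(-1))/3 = (3 - 2)*(⅓) = 1*(⅓) = ⅓)
((-84 + 17)*x(-1*(-4)))*v = ((-84 + 17)*(⅓))*(88/3) = -67*⅓*(88/3) = -67/3*88/3 = -5896/9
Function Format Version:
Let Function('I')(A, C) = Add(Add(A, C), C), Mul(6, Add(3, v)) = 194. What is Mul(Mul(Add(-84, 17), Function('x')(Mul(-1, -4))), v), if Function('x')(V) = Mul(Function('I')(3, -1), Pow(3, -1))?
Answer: Rational(-5896, 9) ≈ -655.11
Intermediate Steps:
v = Rational(88, 3) (v = Add(-3, Mul(Rational(1, 6), 194)) = Add(-3, Rational(97, 3)) = Rational(88, 3) ≈ 29.333)
Function('I')(A, C) = Add(A, Mul(2, C))
Function('x')(V) = Rational(1, 3) (Function('x')(V) = Mul(Add(3, Mul(2, -1)), Pow(3, -1)) = Mul(Add(3, -2), Rational(1, 3)) = Mul(1, Rational(1, 3)) = Rational(1, 3))
Mul(Mul(Add(-84, 17), Function('x')(Mul(-1, -4))), v) = Mul(Mul(Add(-84, 17), Rational(1, 3)), Rational(88, 3)) = Mul(Mul(-67, Rational(1, 3)), Rational(88, 3)) = Mul(Rational(-67, 3), Rational(88, 3)) = Rational(-5896, 9)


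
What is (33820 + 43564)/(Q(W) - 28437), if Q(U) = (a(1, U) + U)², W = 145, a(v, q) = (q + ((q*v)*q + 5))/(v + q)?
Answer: 1649517344/1186935933 ≈ 1.3897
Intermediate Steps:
a(v, q) = (5 + q + v*q²)/(q + v) (a(v, q) = (q + (v*q² + 5))/(q + v) = (q + (5 + v*q²))/(q + v) = (5 + q + v*q²)/(q + v))
Q(U) = (U + (5 + U + U²)/(1 + U))² (Q(U) = ((5 + U + 1*U²)/(U + 1) + U)² = ((5 + U + U²)/(1 + U) + U)² = (U + (5 + U + U²)/(1 + U))²)
(33820 + 43564)/(Q(W) - 28437) = (33820 + 43564)/((5 + 2*145 + 2*145²)²/(1 + 145)² - 28437) = 77384/((5 + 290 + 2*21025)²/146² - 28437) = 77384/((5 + 290 + 42050)²/21316 - 28437) = 77384/((1/21316)*42345² - 28437) = 77384/((1/21316)*1793099025 - 28437) = 77384/(1793099025/21316 - 28437) = 77384/(1186935933/21316) = 77384*(21316/1186935933) = 1649517344/1186935933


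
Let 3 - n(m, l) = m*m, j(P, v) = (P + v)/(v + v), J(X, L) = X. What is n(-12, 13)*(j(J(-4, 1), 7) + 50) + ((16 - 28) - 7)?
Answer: -99389/14 ≈ -7099.2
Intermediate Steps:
j(P, v) = (P + v)/(2*v) (j(P, v) = (P + v)/((2*v)) = (P + v)*(1/(2*v)) = (P + v)/(2*v))
n(m, l) = 3 - m² (n(m, l) = 3 - m*m = 3 - m²)
n(-12, 13)*(j(J(-4, 1), 7) + 50) + ((16 - 28) - 7) = (3 - 1*(-12)²)*((½)*(-4 + 7)/7 + 50) + ((16 - 28) - 7) = (3 - 1*144)*((½)*(⅐)*3 + 50) + (-12 - 7) = (3 - 144)*(3/14 + 50) - 19 = -141*703/14 - 19 = -99123/14 - 19 = -99389/14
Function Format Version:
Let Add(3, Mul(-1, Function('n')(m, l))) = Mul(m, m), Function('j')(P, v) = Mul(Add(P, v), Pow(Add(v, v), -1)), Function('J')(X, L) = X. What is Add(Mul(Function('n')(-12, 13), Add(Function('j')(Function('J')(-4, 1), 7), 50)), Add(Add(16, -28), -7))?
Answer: Rational(-99389, 14) ≈ -7099.2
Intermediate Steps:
Function('j')(P, v) = Mul(Rational(1, 2), Pow(v, -1), Add(P, v)) (Function('j')(P, v) = Mul(Add(P, v), Pow(Mul(2, v), -1)) = Mul(Add(P, v), Mul(Rational(1, 2), Pow(v, -1))) = Mul(Rational(1, 2), Pow(v, -1), Add(P, v)))
Function('n')(m, l) = Add(3, Mul(-1, Pow(m, 2))) (Function('n')(m, l) = Add(3, Mul(-1, Mul(m, m))) = Add(3, Mul(-1, Pow(m, 2))))
Add(Mul(Function('n')(-12, 13), Add(Function('j')(Function('J')(-4, 1), 7), 50)), Add(Add(16, -28), -7)) = Add(Mul(Add(3, Mul(-1, Pow(-12, 2))), Add(Mul(Rational(1, 2), Pow(7, -1), Add(-4, 7)), 50)), Add(Add(16, -28), -7)) = Add(Mul(Add(3, Mul(-1, 144)), Add(Mul(Rational(1, 2), Rational(1, 7), 3), 50)), Add(-12, -7)) = Add(Mul(Add(3, -144), Add(Rational(3, 14), 50)), -19) = Add(Mul(-141, Rational(703, 14)), -19) = Add(Rational(-99123, 14), -19) = Rational(-99389, 14)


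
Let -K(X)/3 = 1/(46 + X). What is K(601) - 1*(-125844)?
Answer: 81421065/647 ≈ 1.2584e+5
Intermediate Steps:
K(X) = -3/(46 + X)
K(601) - 1*(-125844) = -3/(46 + 601) - 1*(-125844) = -3/647 + 125844 = 81421065/647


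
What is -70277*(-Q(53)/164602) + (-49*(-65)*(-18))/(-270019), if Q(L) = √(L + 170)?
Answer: 57330/270019 + 70277*√223/164602 ≈ 6.5881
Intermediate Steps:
Q(L) = √(170 + L)
-70277*(-Q(53)/164602) + (-49*(-65)*(-18))/(-270019) = -70277*(-√(170 + 53)/164602) + (-49*(-65)*(-18))/(-270019) = -70277*(-√223/164602) + (3185*(-18))*(-1/270019) = -70277*(-√223/164602) - 57330*(-1/270019) = -70277*(-√223/164602) + 57330/270019 = -(-70277)*√223/164602 + 57330/270019 = 70277*√223/164602 + 57330/270019 = 57330/270019 + 70277*√223/164602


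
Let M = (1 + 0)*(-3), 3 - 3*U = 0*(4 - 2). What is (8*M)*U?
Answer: -24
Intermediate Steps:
U = 1 (U = 1 - 0*(4 - 2) = 1 - 0*2 = 1 - 1/3*0 = 1 + 0 = 1)
M = -3 (M = 1*(-3) = -3)
(8*M)*U = (8*(-3))*1 = -24*1 = -24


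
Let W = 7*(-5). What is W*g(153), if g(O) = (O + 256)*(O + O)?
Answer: -4380390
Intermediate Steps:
W = -35
g(O) = 2*O*(256 + O) (g(O) = (256 + O)*(2*O) = 2*O*(256 + O))
W*g(153) = -70*153*(256 + 153) = -70*153*409 = -35*125154 = -4380390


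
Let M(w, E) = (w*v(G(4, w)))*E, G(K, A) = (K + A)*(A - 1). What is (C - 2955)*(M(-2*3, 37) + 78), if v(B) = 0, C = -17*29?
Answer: -268944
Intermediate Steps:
C = -493
G(K, A) = (-1 + A)*(A + K) (G(K, A) = (A + K)*(-1 + A) = (-1 + A)*(A + K))
M(w, E) = 0 (M(w, E) = (w*0)*E = 0*E = 0)
(C - 2955)*(M(-2*3, 37) + 78) = (-493 - 2955)*(0 + 78) = -3448*78 = -268944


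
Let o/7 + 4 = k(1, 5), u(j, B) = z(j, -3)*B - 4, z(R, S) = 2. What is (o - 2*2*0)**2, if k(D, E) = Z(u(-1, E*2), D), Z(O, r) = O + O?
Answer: 38416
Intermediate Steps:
u(j, B) = -4 + 2*B (u(j, B) = 2*B - 4 = -4 + 2*B)
Z(O, r) = 2*O
k(D, E) = -8 + 8*E (k(D, E) = 2*(-4 + 2*(E*2)) = 2*(-4 + 2*(2*E)) = 2*(-4 + 4*E) = -8 + 8*E)
o = 196 (o = -28 + 7*(-8 + 8*5) = -28 + 7*(-8 + 40) = -28 + 7*32 = -28 + 224 = 196)
(o - 2*2*0)**2 = (196 - 2*2*0)**2 = (196 - 4*0)**2 = (196 + 0)**2 = 196**2 = 38416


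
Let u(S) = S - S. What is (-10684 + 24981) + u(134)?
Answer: 14297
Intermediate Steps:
u(S) = 0
(-10684 + 24981) + u(134) = (-10684 + 24981) + 0 = 14297 + 0 = 14297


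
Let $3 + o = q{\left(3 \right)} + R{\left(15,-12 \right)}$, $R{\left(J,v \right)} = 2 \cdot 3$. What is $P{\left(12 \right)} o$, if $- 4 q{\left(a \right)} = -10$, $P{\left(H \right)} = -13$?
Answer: $- \frac{143}{2} \approx -71.5$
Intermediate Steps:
$R{\left(J,v \right)} = 6$
$q{\left(a \right)} = \frac{5}{2}$ ($q{\left(a \right)} = \left(- \frac{1}{4}\right) \left(-10\right) = \frac{5}{2}$)
$o = \frac{11}{2}$ ($o = -3 + \left(\frac{5}{2} + 6\right) = -3 + \frac{17}{2} = \frac{11}{2} \approx 5.5$)
$P{\left(12 \right)} o = \left(-13\right) \frac{11}{2} = - \frac{143}{2}$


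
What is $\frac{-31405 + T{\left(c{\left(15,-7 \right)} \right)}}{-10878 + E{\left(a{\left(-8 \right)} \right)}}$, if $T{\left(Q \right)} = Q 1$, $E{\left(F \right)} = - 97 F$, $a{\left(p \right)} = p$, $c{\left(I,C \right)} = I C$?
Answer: $\frac{15755}{5051} \approx 3.1192$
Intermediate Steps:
$c{\left(I,C \right)} = C I$
$T{\left(Q \right)} = Q$
$\frac{-31405 + T{\left(c{\left(15,-7 \right)} \right)}}{-10878 + E{\left(a{\left(-8 \right)} \right)}} = \frac{-31405 - 105}{-10878 - -776} = \frac{-31405 - 105}{-10878 + 776} = - \frac{31510}{-10102} = \left(-31510\right) \left(- \frac{1}{10102}\right) = \frac{15755}{5051}$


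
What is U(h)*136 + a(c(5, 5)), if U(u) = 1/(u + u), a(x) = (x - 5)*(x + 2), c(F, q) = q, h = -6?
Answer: -34/3 ≈ -11.333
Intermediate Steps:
a(x) = (-5 + x)*(2 + x)
U(u) = 1/(2*u)
U(h)*136 + a(c(5, 5)) = ((½)/(-6))*136 + (-10 + 5² - 3*5) = ((½)*(-⅙))*136 + (-10 + 25 - 15) = -1/12*136 + 0 = -34/3 + 0 = -34/3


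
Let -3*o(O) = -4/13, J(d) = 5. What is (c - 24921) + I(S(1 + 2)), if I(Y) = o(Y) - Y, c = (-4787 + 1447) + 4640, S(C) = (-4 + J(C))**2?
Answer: -921254/39 ≈ -23622.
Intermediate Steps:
o(O) = 4/39 (o(O) = -(-4)/(3*13) = -1/3*(-4/13) = 4/39)
S(C) = 1 (S(C) = (-4 + 5)**2 = 1**2 = 1)
c = 1300 (c = -3340 + 4640 = 1300)
I(Y) = 4/39 - Y
(c - 24921) + I(S(1 + 2)) = (1300 - 24921) + (4/39 - 1*1) = -23621 + (4/39 - 1) = -23621 - 35/39 = -921254/39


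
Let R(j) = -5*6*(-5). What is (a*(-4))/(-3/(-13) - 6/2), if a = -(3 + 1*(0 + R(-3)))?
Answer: -221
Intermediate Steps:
R(j) = 150 (R(j) = -30*(-5) = 150)
a = -153 (a = -(3 + 1*(0 + 150)) = -(3 + 1*150) = -(3 + 150) = -1*153 = -153)
(a*(-4))/(-3/(-13) - 6/2) = (-153*(-4))/(-3/(-13) - 6/2) = 612/(-3*(-1/13) - 6*½) = 612/(3/13 - 3) = 612/(-36/13) = 612*(-13/36) = -221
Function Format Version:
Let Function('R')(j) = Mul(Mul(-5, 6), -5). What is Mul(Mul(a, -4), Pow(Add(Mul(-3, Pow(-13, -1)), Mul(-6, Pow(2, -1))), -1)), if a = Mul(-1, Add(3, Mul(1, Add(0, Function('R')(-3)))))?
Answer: -221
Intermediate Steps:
Function('R')(j) = 150 (Function('R')(j) = Mul(-30, -5) = 150)
a = -153 (a = Mul(-1, Add(3, Mul(1, Add(0, 150)))) = Mul(-1, Add(3, Mul(1, 150))) = Mul(-1, Add(3, 150)) = Mul(-1, 153) = -153)
Mul(Mul(a, -4), Pow(Add(Mul(-3, Pow(-13, -1)), Mul(-6, Pow(2, -1))), -1)) = Mul(Mul(-153, -4), Pow(Add(Mul(-3, Pow(-13, -1)), Mul(-6, Pow(2, -1))), -1)) = Mul(612, Pow(Add(Mul(-3, Rational(-1, 13)), Mul(-6, Rational(1, 2))), -1)) = Mul(612, Pow(Add(Rational(3, 13), -3), -1)) = Mul(612, Pow(Rational(-36, 13), -1)) = Mul(612, Rational(-13, 36)) = -221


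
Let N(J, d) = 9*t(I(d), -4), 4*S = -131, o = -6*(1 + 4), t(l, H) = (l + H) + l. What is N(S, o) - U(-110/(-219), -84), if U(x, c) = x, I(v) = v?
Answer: -126254/219 ≈ -576.50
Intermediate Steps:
t(l, H) = H + 2*l (t(l, H) = (H + l) + l = H + 2*l)
o = -30 (o = -6*5 = -30)
S = -131/4 (S = (¼)*(-131) = -131/4 ≈ -32.750)
N(J, d) = -36 + 18*d (N(J, d) = 9*(-4 + 2*d) = -36 + 18*d)
N(S, o) - U(-110/(-219), -84) = (-36 + 18*(-30)) - (-110)/(-219) = (-36 - 540) - (-110)*(-1)/219 = -576 - 1*110/219 = -576 - 110/219 = -126254/219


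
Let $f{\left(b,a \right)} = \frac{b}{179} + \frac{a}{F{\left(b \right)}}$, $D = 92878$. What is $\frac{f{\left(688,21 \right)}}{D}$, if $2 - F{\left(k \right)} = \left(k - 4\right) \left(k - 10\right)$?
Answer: $\frac{45579463}{1101416982500} \approx 4.1383 \cdot 10^{-5}$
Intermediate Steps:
$F{\left(k \right)} = 2 - \left(-10 + k\right) \left(-4 + k\right)$ ($F{\left(k \right)} = 2 - \left(k - 4\right) \left(k - 10\right) = 2 - \left(-4 + k\right) \left(-10 + k\right) = 2 - \left(-10 + k\right) \left(-4 + k\right)$)
$f{\left(b,a \right)} = \frac{b}{179} + \frac{a}{-38 - b^{2} + 14 b}$
$\frac{f{\left(688,21 \right)}}{D} = \frac{\frac{1}{179} \cdot 688 - \frac{21}{38 + 688^{2} - 9632}}{92878} = \left(\frac{688}{179} - \frac{21}{38 + 473344 - 9632}\right) \frac{1}{92878} = \left(\frac{688}{179} - \frac{21}{463750}\right) \frac{1}{92878} = \left(\frac{688}{179} - 21 \cdot \frac{1}{463750}\right) \frac{1}{92878} = \left(\frac{688}{179} - \frac{3}{66250}\right) \frac{1}{92878} = \frac{45579463}{11858750} \cdot \frac{1}{92878} = \frac{45579463}{1101416982500}$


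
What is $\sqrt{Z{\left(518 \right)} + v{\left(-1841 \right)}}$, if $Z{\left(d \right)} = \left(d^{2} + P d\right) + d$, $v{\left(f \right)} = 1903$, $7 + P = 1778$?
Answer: $\sqrt{1188123} \approx 1090.0$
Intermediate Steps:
$P = 1771$ ($P = -7 + 1778 = 1771$)
$Z{\left(d \right)} = d^{2} + 1772 d$ ($Z{\left(d \right)} = \left(d^{2} + 1771 d\right) + d = d^{2} + 1772 d$)
$\sqrt{Z{\left(518 \right)} + v{\left(-1841 \right)}} = \sqrt{518 \left(1772 + 518\right) + 1903} = \sqrt{518 \cdot 2290 + 1903} = \sqrt{1186220 + 1903} = \sqrt{1188123}$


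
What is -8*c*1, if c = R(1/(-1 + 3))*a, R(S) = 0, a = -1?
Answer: 0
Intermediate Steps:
c = 0 (c = 0*(-1) = 0)
-8*c*1 = -8*0*1 = 0*1 = 0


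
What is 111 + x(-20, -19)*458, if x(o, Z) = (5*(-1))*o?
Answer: 45911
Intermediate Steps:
x(o, Z) = -5*o
111 + x(-20, -19)*458 = 111 - 5*(-20)*458 = 111 + 100*458 = 111 + 45800 = 45911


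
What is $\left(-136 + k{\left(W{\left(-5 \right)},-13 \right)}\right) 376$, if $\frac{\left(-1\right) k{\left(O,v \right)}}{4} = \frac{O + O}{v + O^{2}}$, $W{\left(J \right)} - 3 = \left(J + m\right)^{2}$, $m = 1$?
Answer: $- \frac{4463120}{87} \approx -51300.0$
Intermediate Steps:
$W{\left(J \right)} = 3 + \left(1 + J\right)^{2}$ ($W{\left(J \right)} = 3 + \left(J + 1\right)^{2} = 3 + \left(1 + J\right)^{2}$)
$k{\left(O,v \right)} = - \frac{8 O}{v + O^{2}}$ ($k{\left(O,v \right)} = - 4 \frac{O + O}{v + O^{2}} = - 4 \frac{2 O}{v + O^{2}} = - \frac{8 O}{v + O^{2}}$)
$\left(-136 + k{\left(W{\left(-5 \right)},-13 \right)}\right) 376 = \left(-136 - \frac{8 \left(3 + \left(1 - 5\right)^{2}\right)}{-13 + \left(3 + \left(1 - 5\right)^{2}\right)^{2}}\right) 376 = \left(-136 - \frac{8 \left(3 + \left(-4\right)^{2}\right)}{-13 + \left(3 + \left(-4\right)^{2}\right)^{2}}\right) 376 = \left(-136 - \frac{8 \left(3 + 16\right)}{-13 + \left(3 + 16\right)^{2}}\right) 376 = \left(-136 - \frac{152}{-13 + 19^{2}}\right) 376 = \left(-136 - \frac{152}{-13 + 361}\right) 376 = \left(-136 - \frac{152}{348}\right) 376 = \left(-136 - 152 \cdot \frac{1}{348}\right) 376 = \left(-136 - \frac{38}{87}\right) 376 = \left(- \frac{11870}{87}\right) 376 = - \frac{4463120}{87}$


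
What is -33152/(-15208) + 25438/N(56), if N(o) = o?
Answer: 3470693/7604 ≈ 456.43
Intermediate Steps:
-33152/(-15208) + 25438/N(56) = -33152/(-15208) + 25438/56 = -33152*(-1/15208) + 25438*(1/56) = 4144/1901 + 1817/4 = 3470693/7604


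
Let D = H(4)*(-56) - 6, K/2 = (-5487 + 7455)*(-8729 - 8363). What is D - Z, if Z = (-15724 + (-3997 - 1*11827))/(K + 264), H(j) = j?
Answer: -1289418049/5606154 ≈ -230.00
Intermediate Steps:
K = -67274112 (K = 2*((-5487 + 7455)*(-8729 - 8363)) = 2*(1968*(-17092)) = 2*(-33637056) = -67274112)
D = -230 (D = 4*(-56) - 6 = -224 - 6 = -230)
Z = 2629/5606154 (Z = (-15724 + (-3997 - 1*11827))/(-67274112 + 264) = (-15724 + (-3997 - 11827))/(-67273848) = (-15724 - 15824)*(-1/67273848) = -31548*(-1/67273848) = 2629/5606154 ≈ 0.00046895)
D - Z = -230 - 1*2629/5606154 = -230 - 2629/5606154 = -1289418049/5606154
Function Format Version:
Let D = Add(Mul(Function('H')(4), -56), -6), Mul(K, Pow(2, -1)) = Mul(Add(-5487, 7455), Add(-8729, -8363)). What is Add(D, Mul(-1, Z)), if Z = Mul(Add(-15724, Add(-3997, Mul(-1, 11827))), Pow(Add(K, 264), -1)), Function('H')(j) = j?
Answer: Rational(-1289418049, 5606154) ≈ -230.00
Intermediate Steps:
K = -67274112 (K = Mul(2, Mul(Add(-5487, 7455), Add(-8729, -8363))) = Mul(2, Mul(1968, -17092)) = Mul(2, -33637056) = -67274112)
D = -230 (D = Add(Mul(4, -56), -6) = Add(-224, -6) = -230)
Z = Rational(2629, 5606154) (Z = Mul(Add(-15724, Add(-3997, Mul(-1, 11827))), Pow(Add(-67274112, 264), -1)) = Mul(Add(-15724, Add(-3997, -11827)), Pow(-67273848, -1)) = Mul(Add(-15724, -15824), Rational(-1, 67273848)) = Mul(-31548, Rational(-1, 67273848)) = Rational(2629, 5606154) ≈ 0.00046895)
Add(D, Mul(-1, Z)) = Add(-230, Mul(-1, Rational(2629, 5606154))) = Add(-230, Rational(-2629, 5606154)) = Rational(-1289418049, 5606154)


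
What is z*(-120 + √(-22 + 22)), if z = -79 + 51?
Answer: 3360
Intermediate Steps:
z = -28
z*(-120 + √(-22 + 22)) = -28*(-120 + √(-22 + 22)) = -28*(-120 + √0) = -28*(-120 + 0) = -28*(-120) = 3360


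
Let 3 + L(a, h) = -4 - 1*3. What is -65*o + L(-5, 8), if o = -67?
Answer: 4345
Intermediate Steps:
L(a, h) = -10 (L(a, h) = -3 + (-4 - 1*3) = -3 + (-4 - 3) = -3 - 7 = -10)
-65*o + L(-5, 8) = -65*(-67) - 10 = 4355 - 10 = 4345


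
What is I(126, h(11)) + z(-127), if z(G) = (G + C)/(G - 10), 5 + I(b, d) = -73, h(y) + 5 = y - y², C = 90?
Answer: -10649/137 ≈ -77.730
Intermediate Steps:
h(y) = -5 + y - y² (h(y) = -5 + (y - y²) = -5 + y - y²)
I(b, d) = -78 (I(b, d) = -5 - 73 = -78)
z(G) = (90 + G)/(-10 + G) (z(G) = (G + 90)/(G - 10) = (90 + G)/(-10 + G))
I(126, h(11)) + z(-127) = -78 + (90 - 127)/(-10 - 127) = -78 - 37/(-137) = -78 - 1/137*(-37) = -78 + 37/137 = -10649/137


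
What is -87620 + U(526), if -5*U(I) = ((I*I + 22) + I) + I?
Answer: -143170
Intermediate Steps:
U(I) = -22/5 - 2*I/5 - I²/5 (U(I) = -(((I*I + 22) + I) + I)/5 = -(((I² + 22) + I) + I)/5 = -(((22 + I²) + I) + I)/5 = -((22 + I + I²) + I)/5 = -(22 + I² + 2*I)/5 = -22/5 - 2*I/5 - I²/5)
-87620 + U(526) = -87620 + (-22/5 - ⅖*526 - ⅕*526²) = -87620 + (-22/5 - 1052/5 - ⅕*276676) = -87620 + (-22/5 - 1052/5 - 276676/5) = -87620 - 55550 = -143170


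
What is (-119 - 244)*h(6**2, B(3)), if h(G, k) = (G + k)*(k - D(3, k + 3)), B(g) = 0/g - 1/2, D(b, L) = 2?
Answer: 128865/4 ≈ 32216.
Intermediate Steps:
B(g) = -1/2 (B(g) = 0 - 1*1/2 = 0 - 1/2 = -1/2)
h(G, k) = (-2 + k)*(G + k) (h(G, k) = (G + k)*(k - 1*2) = (G + k)*(k - 2) = (G + k)*(-2 + k) = (-2 + k)*(G + k))
(-119 - 244)*h(6**2, B(3)) = (-119 - 244)*((-1/2)**2 - 2*6**2 - 2*(-1/2) + 6**2*(-1/2)) = -363*(1/4 - 2*36 + 1 + 36*(-1/2)) = -363*(1/4 - 72 + 1 - 18) = -363*(-355/4) = 128865/4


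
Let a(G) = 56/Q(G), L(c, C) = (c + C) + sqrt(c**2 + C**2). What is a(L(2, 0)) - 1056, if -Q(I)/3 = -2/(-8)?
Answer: -3392/3 ≈ -1130.7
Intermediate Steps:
Q(I) = -3/4 (Q(I) = -(-6)/(-8) = -(-6)*(-1)/8 = -3*1/4 = -3/4)
L(c, C) = C + c + sqrt(C**2 + c**2) (L(c, C) = (C + c) + sqrt(C**2 + c**2) = C + c + sqrt(C**2 + c**2))
a(G) = -224/3 (a(G) = 56/(-3/4) = 56*(-4/3) = -224/3)
a(L(2, 0)) - 1056 = -224/3 - 1056 = -3392/3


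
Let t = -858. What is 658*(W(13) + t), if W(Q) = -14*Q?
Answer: -684320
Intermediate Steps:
658*(W(13) + t) = 658*(-14*13 - 858) = 658*(-182 - 858) = 658*(-1040) = -684320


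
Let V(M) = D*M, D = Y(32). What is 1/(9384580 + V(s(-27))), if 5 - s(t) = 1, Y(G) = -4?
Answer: 1/9384564 ≈ 1.0656e-7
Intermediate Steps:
D = -4
s(t) = 4 (s(t) = 5 - 1*1 = 5 - 1 = 4)
V(M) = -4*M
1/(9384580 + V(s(-27))) = 1/(9384580 - 4*4) = 1/(9384580 - 16) = 1/9384564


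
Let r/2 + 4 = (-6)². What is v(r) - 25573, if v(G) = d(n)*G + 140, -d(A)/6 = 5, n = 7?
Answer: -27353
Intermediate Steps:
d(A) = -30 (d(A) = -6*5 = -30)
r = 64 (r = -8 + 2*(-6)² = -8 + 2*36 = -8 + 72 = 64)
v(G) = 140 - 30*G (v(G) = -30*G + 140 = 140 - 30*G)
v(r) - 25573 = (140 - 30*64) - 25573 = (140 - 1920) - 25573 = -1780 - 25573 = -27353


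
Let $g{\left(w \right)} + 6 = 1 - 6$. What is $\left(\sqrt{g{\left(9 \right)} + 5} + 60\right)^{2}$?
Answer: $\left(60 + i \sqrt{6}\right)^{2} \approx 3594.0 + 293.94 i$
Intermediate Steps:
$g{\left(w \right)} = -11$ ($g{\left(w \right)} = -6 + \left(1 - 6\right) = -6 - 5 = -11$)
$\left(\sqrt{g{\left(9 \right)} + 5} + 60\right)^{2} = \left(\sqrt{-11 + 5} + 60\right)^{2} = \left(\sqrt{-6} + 60\right)^{2} = \left(i \sqrt{6} + 60\right)^{2} = \left(60 + i \sqrt{6}\right)^{2}$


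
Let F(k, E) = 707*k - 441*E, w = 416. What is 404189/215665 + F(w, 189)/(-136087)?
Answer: 1364380864/4192743265 ≈ 0.32541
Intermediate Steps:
F(k, E) = -441*E + 707*k
404189/215665 + F(w, 189)/(-136087) = 404189/215665 + (-441*189 + 707*416)/(-136087) = 404189*(1/215665) + (-83349 + 294112)*(-1/136087) = 404189/215665 + 210763*(-1/136087) = 404189/215665 - 30109/19441 = 1364380864/4192743265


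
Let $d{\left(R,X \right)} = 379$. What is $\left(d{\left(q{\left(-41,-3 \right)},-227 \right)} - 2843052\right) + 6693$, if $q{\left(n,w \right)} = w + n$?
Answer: $-2835980$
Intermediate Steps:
$q{\left(n,w \right)} = n + w$
$\left(d{\left(q{\left(-41,-3 \right)},-227 \right)} - 2843052\right) + 6693 = \left(379 - 2843052\right) + 6693 = -2842673 + 6693 = -2835980$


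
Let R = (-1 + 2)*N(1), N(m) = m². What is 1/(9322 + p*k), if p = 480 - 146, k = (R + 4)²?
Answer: 1/17672 ≈ 5.6587e-5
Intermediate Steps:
R = 1 (R = (-1 + 2)*1² = 1*1 = 1)
k = 25 (k = (1 + 4)² = 5² = 25)
p = 334
1/(9322 + p*k) = 1/(9322 + 334*25) = 1/(9322 + 8350) = 1/17672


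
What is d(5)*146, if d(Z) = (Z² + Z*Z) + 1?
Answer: 7446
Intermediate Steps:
d(Z) = 1 + 2*Z² (d(Z) = (Z² + Z²) + 1 = 2*Z² + 1 = 1 + 2*Z²)
d(5)*146 = (1 + 2*5²)*146 = (1 + 2*25)*146 = (1 + 50)*146 = 51*146 = 7446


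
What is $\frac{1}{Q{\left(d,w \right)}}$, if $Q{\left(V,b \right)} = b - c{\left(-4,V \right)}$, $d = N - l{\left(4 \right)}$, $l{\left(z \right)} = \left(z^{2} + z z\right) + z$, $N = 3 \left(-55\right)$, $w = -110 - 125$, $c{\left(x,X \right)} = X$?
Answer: $- \frac{1}{34} \approx -0.029412$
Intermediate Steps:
$w = -235$
$N = -165$
$l{\left(z \right)} = z + 2 z^{2}$ ($l{\left(z \right)} = \left(z^{2} + z^{2}\right) + z = 2 z^{2} + z = z + 2 z^{2}$)
$d = -201$ ($d = -165 - 4 \left(1 + 2 \cdot 4\right) = -165 - 4 \left(1 + 8\right) = -165 - 4 \cdot 9 = -165 - 36 = -201$)
$Q{\left(V,b \right)} = b - V$
$\frac{1}{Q{\left(d,w \right)}} = \frac{1}{-235 - -201} = \frac{1}{-235 + 201} = \frac{1}{-34} = - \frac{1}{34}$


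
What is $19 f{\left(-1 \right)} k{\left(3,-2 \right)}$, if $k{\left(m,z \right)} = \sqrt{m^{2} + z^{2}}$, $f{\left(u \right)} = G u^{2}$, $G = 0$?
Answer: $0$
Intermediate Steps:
$f{\left(u \right)} = 0$ ($f{\left(u \right)} = 0 u^{2} = 0$)
$19 f{\left(-1 \right)} k{\left(3,-2 \right)} = 19 \cdot 0 \sqrt{3^{2} + \left(-2\right)^{2}} = 0 \sqrt{9 + 4} = 0 \sqrt{13} = 0$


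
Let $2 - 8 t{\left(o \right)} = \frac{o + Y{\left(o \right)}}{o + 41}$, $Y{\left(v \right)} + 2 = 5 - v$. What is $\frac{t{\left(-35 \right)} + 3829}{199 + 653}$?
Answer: $\frac{61267}{13632} \approx 4.4944$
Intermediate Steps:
$Y{\left(v \right)} = 3 - v$ ($Y{\left(v \right)} = -2 - \left(-5 + v\right) = 3 - v$)
$t{\left(o \right)} = \frac{1}{4} - \frac{3}{8 \left(41 + o\right)}$ ($t{\left(o \right)} = \frac{1}{4} - \frac{\left(o - \left(-3 + o\right)\right) \frac{1}{o + 41}}{8} = \frac{1}{4} - \frac{3 \frac{1}{41 + o}}{8} = \frac{1}{4} - \frac{3}{8 \left(41 + o\right)}$)
$\frac{t{\left(-35 \right)} + 3829}{199 + 653} = \frac{\frac{79 + 2 \left(-35\right)}{8 \left(41 - 35\right)} + 3829}{199 + 653} = \frac{\frac{79 - 70}{8 \cdot 6} + 3829}{852} = \left(\frac{1}{8} \cdot \frac{1}{6} \cdot 9 + 3829\right) \frac{1}{852} = \left(\frac{3}{16} + 3829\right) \frac{1}{852} = \frac{61267}{16} \cdot \frac{1}{852} = \frac{61267}{13632}$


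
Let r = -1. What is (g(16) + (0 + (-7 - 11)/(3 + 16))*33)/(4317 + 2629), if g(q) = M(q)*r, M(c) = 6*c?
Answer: -1209/65987 ≈ -0.018322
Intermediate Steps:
g(q) = -6*q (g(q) = (6*q)*(-1) = -6*q)
(g(16) + (0 + (-7 - 11)/(3 + 16))*33)/(4317 + 2629) = (-6*16 + (0 + (-7 - 11)/(3 + 16))*33)/(4317 + 2629) = (-96 + (0 - 18/19)*33)/6946 = (-96 + (0 - 18*1/19)*33)*(1/6946) = (-96 + (0 - 18/19)*33)*(1/6946) = (-96 - 18/19*33)*(1/6946) = (-96 - 594/19)*(1/6946) = -2418/19*1/6946 = -1209/65987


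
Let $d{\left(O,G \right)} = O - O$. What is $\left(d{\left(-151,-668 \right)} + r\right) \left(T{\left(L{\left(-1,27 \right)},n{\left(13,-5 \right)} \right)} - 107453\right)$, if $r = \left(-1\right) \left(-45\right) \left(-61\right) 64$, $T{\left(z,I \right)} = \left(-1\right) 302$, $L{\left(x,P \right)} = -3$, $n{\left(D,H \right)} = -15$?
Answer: $18930398400$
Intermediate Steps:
$d{\left(O,G \right)} = 0$
$T{\left(z,I \right)} = -302$
$r = -175680$ ($r = 45 \left(-61\right) 64 = \left(-2745\right) 64 = -175680$)
$\left(d{\left(-151,-668 \right)} + r\right) \left(T{\left(L{\left(-1,27 \right)},n{\left(13,-5 \right)} \right)} - 107453\right) = \left(0 - 175680\right) \left(-302 - 107453\right) = \left(-175680\right) \left(-107755\right) = 18930398400$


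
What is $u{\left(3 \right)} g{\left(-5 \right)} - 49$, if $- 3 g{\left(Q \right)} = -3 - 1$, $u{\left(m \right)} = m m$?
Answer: $-37$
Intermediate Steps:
$u{\left(m \right)} = m^{2}$
$g{\left(Q \right)} = \frac{4}{3}$ ($g{\left(Q \right)} = - \frac{-3 - 1}{3} = \left(- \frac{1}{3}\right) \left(-4\right) = \frac{4}{3}$)
$u{\left(3 \right)} g{\left(-5 \right)} - 49 = 3^{2} \cdot \frac{4}{3} - 49 = 9 \cdot \frac{4}{3} - 49 = 12 - 49 = -37$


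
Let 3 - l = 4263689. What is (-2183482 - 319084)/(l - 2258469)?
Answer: 2502566/6522155 ≈ 0.38370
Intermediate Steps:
l = -4263686 (l = 3 - 1*4263689 = 3 - 4263689 = -4263686)
(-2183482 - 319084)/(l - 2258469) = (-2183482 - 319084)/(-4263686 - 2258469) = -2502566/(-6522155) = -2502566*(-1/6522155) = 2502566/6522155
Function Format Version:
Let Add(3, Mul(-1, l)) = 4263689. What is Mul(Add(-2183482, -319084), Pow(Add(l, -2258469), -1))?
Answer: Rational(2502566, 6522155) ≈ 0.38370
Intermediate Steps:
l = -4263686 (l = Add(3, Mul(-1, 4263689)) = Add(3, -4263689) = -4263686)
Mul(Add(-2183482, -319084), Pow(Add(l, -2258469), -1)) = Mul(Add(-2183482, -319084), Pow(Add(-4263686, -2258469), -1)) = Mul(-2502566, Pow(-6522155, -1)) = Mul(-2502566, Rational(-1, 6522155)) = Rational(2502566, 6522155)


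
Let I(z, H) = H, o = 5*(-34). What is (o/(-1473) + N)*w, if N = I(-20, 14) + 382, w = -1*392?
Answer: -228723376/1473 ≈ -1.5528e+5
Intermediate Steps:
o = -170
w = -392
N = 396 (N = 14 + 382 = 396)
(o/(-1473) + N)*w = (-170/(-1473) + 396)*(-392) = (-170*(-1/1473) + 396)*(-392) = (170/1473 + 396)*(-392) = (583478/1473)*(-392) = -228723376/1473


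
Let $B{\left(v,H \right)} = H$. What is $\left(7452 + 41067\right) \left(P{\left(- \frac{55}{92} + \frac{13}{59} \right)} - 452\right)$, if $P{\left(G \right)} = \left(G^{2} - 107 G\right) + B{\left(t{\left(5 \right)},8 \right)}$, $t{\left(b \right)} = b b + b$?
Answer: $- \frac{576764968795029}{29463184} \approx -1.9576 \cdot 10^{7}$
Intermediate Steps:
$t{\left(b \right)} = b + b^{2}$ ($t{\left(b \right)} = b^{2} + b = b + b^{2}$)
$P{\left(G \right)} = 8 + G^{2} - 107 G$ ($P{\left(G \right)} = \left(G^{2} - 107 G\right) + 8 = 8 + G^{2} - 107 G$)
$\left(7452 + 41067\right) \left(P{\left(- \frac{55}{92} + \frac{13}{59} \right)} - 452\right) = \left(7452 + 41067\right) \left(\left(8 + \left(- \frac{55}{92} + \frac{13}{59}\right)^{2} - 107 \left(- \frac{55}{92} + \frac{13}{59}\right)\right) - 452\right) = 48519 \left(\left(8 + \left(\left(-55\right) \frac{1}{92} + 13 \cdot \frac{1}{59}\right)^{2} - 107 \left(\left(-55\right) \frac{1}{92} + 13 \cdot \frac{1}{59}\right)\right) - 452\right) = 48519 \left(\left(8 + \left(- \frac{55}{92} + \frac{13}{59}\right)^{2} - 107 \left(- \frac{55}{92} + \frac{13}{59}\right)\right) - 452\right) = 48519 \left(\left(8 + \left(- \frac{2049}{5428}\right)^{2} - - \frac{219243}{5428}\right) - 452\right) = 48519 \left(\left(8 + \frac{4198401}{29463184} + \frac{219243}{5428}\right) - 452\right) = 48519 \left(\frac{1429954877}{29463184} - 452\right) = 48519 \left(- \frac{11887404291}{29463184}\right) = - \frac{576764968795029}{29463184}$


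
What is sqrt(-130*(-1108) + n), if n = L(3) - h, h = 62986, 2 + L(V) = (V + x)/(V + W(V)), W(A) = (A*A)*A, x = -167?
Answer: sqrt(18235470)/15 ≈ 284.69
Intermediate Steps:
W(A) = A**3 (W(A) = A**2*A = A**3)
L(V) = -2 + (-167 + V)/(V + V**3) (L(V) = -2 + (V - 167)/(V + V**3) = -2 + (-167 + V)/(V + V**3))
n = -944902/15 (n = (-167 - 1*3 - 2*3**3)/(3 + 3**3) - 1*62986 = (-167 - 3 - 2*27)/(3 + 27) - 62986 = (-167 - 3 - 54)/30 - 62986 = (1/30)*(-224) - 62986 = -112/15 - 62986 = -944902/15 ≈ -62993.)
sqrt(-130*(-1108) + n) = sqrt(-130*(-1108) - 944902/15) = sqrt(144040 - 944902/15) = sqrt(1215698/15) = sqrt(18235470)/15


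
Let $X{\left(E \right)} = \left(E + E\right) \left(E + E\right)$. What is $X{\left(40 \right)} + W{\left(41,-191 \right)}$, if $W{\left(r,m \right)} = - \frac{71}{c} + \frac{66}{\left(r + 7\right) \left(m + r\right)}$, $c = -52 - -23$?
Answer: $\frac{222804881}{34800} \approx 6402.4$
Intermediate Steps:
$c = -29$ ($c = -52 + 23 = -29$)
$W{\left(r,m \right)} = \frac{71}{29} + \frac{66}{\left(7 + r\right) \left(m + r\right)}$ ($W{\left(r,m \right)} = - \frac{71}{-29} + \frac{66}{\left(r + 7\right) \left(m + r\right)} = \left(-71\right) \left(- \frac{1}{29}\right) + \frac{66}{\left(7 + r\right) \left(m + r\right)} = \frac{71}{29} + 66 \frac{1}{\left(7 + r\right) \left(m + r\right)} = \frac{71}{29} + \frac{66}{\left(7 + r\right) \left(m + r\right)}$)
$X{\left(E \right)} = 4 E^{2}$ ($X{\left(E \right)} = 2 E 2 E = 4 E^{2}$)
$X{\left(40 \right)} + W{\left(41,-191 \right)} = 4 \cdot 40^{2} + \frac{1914 + 71 \cdot 41^{2} + 497 \left(-191\right) + 497 \cdot 41 + 71 \left(-191\right) 41}{29 \left(41^{2} + 7 \left(-191\right) + 7 \cdot 41 - 7831\right)} = 4 \cdot 1600 + \frac{1914 + 71 \cdot 1681 - 94927 + 20377 - 556001}{29 \left(1681 - 1337 + 287 - 7831\right)} = 6400 + \frac{1914 + 119351 - 94927 + 20377 - 556001}{29 \left(-7200\right)} = 6400 + \frac{1}{29} \left(- \frac{1}{7200}\right) \left(-509286\right) = 6400 + \frac{84881}{34800} = \frac{222804881}{34800}$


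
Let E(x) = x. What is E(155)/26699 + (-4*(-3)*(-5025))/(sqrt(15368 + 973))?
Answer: 155/26699 - 20100*sqrt(16341)/5447 ≈ -471.71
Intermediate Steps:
E(155)/26699 + (-4*(-3)*(-5025))/(sqrt(15368 + 973)) = 155/26699 + (-4*(-3)*(-5025))/(sqrt(15368 + 973)) = 155*(1/26699) + (12*(-5025))/(sqrt(16341)) = 155/26699 - 20100*sqrt(16341)/5447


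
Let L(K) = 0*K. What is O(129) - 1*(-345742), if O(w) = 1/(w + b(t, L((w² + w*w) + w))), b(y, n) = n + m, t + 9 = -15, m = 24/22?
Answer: 494756813/1431 ≈ 3.4574e+5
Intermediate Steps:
m = 12/11 (m = 24*(1/22) = 12/11 ≈ 1.0909)
t = -24 (t = -9 - 15 = -24)
L(K) = 0
b(y, n) = 12/11 + n (b(y, n) = n + 12/11 = 12/11 + n)
O(w) = 1/(12/11 + w) (O(w) = 1/(w + (12/11 + 0)) = 1/(w + 12/11) = 1/(12/11 + w))
O(129) - 1*(-345742) = 11/(12 + 11*129) - 1*(-345742) = 11/(12 + 1419) + 345742 = 11/1431 + 345742 = 494756813/1431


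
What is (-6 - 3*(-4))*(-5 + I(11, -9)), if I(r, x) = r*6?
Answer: 366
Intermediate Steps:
I(r, x) = 6*r
(-6 - 3*(-4))*(-5 + I(11, -9)) = (-6 - 3*(-4))*(-5 + 6*11) = (-6 + 12)*(-5 + 66) = 6*61 = 366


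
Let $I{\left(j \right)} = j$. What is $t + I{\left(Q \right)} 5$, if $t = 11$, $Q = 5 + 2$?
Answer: $46$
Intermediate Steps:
$Q = 7$
$t + I{\left(Q \right)} 5 = 11 + 7 \cdot 5 = 11 + 35 = 46$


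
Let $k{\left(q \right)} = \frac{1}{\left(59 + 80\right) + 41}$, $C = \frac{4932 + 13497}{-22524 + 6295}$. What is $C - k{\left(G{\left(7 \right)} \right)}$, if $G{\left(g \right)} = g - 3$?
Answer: $- \frac{3333449}{2921220} \approx -1.1411$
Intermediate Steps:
$G{\left(g \right)} = -3 + g$ ($G{\left(g \right)} = g - 3 = -3 + g$)
$C = - \frac{18429}{16229}$ ($C = \frac{18429}{-16229} = 18429 \left(- \frac{1}{16229}\right) = - \frac{18429}{16229} \approx -1.1356$)
$k{\left(q \right)} = \frac{1}{180}$ ($k{\left(q \right)} = \frac{1}{139 + 41} = \frac{1}{180}$)
$C - k{\left(G{\left(7 \right)} \right)} = - \frac{18429}{16229} - \frac{1}{180} = - \frac{3333449}{2921220}$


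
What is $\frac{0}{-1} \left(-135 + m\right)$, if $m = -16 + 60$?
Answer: $0$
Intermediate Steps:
$m = 44$
$\frac{0}{-1} \left(-135 + m\right) = \frac{0}{-1} \left(-135 + 44\right) = 0 \left(-1\right) \left(-91\right) = 0 \left(-91\right) = 0$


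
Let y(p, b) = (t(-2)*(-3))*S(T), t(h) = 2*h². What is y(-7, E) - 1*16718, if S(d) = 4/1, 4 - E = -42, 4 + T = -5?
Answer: -16814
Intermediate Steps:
T = -9 (T = -4 - 5 = -9)
E = 46 (E = 4 - 1*(-42) = 4 + 42 = 46)
S(d) = 4 (S(d) = 4*1 = 4)
y(p, b) = -96 (y(p, b) = ((2*(-2)²)*(-3))*4 = ((2*4)*(-3))*4 = (8*(-3))*4 = -24*4 = -96)
y(-7, E) - 1*16718 = -96 - 1*16718 = -96 - 16718 = -16814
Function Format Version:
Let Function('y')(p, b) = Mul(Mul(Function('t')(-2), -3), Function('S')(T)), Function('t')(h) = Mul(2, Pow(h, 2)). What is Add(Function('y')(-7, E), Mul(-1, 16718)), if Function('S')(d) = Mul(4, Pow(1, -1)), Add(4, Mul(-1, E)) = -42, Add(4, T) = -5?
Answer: -16814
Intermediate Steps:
T = -9 (T = Add(-4, -5) = -9)
E = 46 (E = Add(4, Mul(-1, -42)) = Add(4, 42) = 46)
Function('S')(d) = 4 (Function('S')(d) = Mul(4, 1) = 4)
Function('y')(p, b) = -96 (Function('y')(p, b) = Mul(Mul(Mul(2, Pow(-2, 2)), -3), 4) = Mul(Mul(Mul(2, 4), -3), 4) = Mul(Mul(8, -3), 4) = Mul(-24, 4) = -96)
Add(Function('y')(-7, E), Mul(-1, 16718)) = Add(-96, Mul(-1, 16718)) = Add(-96, -16718) = -16814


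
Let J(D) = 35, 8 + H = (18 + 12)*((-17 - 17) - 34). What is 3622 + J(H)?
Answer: 3657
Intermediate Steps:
H = -2048 (H = -8 + (18 + 12)*((-17 - 17) - 34) = -8 + 30*(-34 - 34) = -8 + 30*(-68) = -8 - 2040 = -2048)
3622 + J(H) = 3622 + 35 = 3657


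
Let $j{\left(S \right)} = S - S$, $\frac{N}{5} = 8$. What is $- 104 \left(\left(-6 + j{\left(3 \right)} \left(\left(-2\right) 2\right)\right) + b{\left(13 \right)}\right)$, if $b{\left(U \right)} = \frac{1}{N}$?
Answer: $\frac{3107}{5} \approx 621.4$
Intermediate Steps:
$N = 40$ ($N = 5 \cdot 8 = 40$)
$j{\left(S \right)} = 0$
$b{\left(U \right)} = \frac{1}{40}$
$- 104 \left(\left(-6 + j{\left(3 \right)} \left(\left(-2\right) 2\right)\right) + b{\left(13 \right)}\right) = - 104 \left(\left(-6 + 0 \left(\left(-2\right) 2\right)\right) + \frac{1}{40}\right) = - 104 \left(\left(-6 + 0 \left(-4\right)\right) + \frac{1}{40}\right) = - 104 \left(\left(-6 + 0\right) + \frac{1}{40}\right) = - 104 \left(-6 + \frac{1}{40}\right) = \left(-104\right) \left(- \frac{239}{40}\right) = \frac{3107}{5}$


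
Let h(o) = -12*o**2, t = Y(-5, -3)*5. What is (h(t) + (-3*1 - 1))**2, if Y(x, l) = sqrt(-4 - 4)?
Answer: 5740816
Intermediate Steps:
Y(x, l) = 2*I*sqrt(2) (Y(x, l) = sqrt(-8) = 2*I*sqrt(2))
t = 10*I*sqrt(2) (t = (2*I*sqrt(2))*5 = 10*I*sqrt(2) ≈ 14.142*I)
(h(t) + (-3*1 - 1))**2 = (-12*(10*I*sqrt(2))**2 + (-3*1 - 1))**2 = (-12*(-200) + (-3 - 1))**2 = (2400 - 4)**2 = 2396**2 = 5740816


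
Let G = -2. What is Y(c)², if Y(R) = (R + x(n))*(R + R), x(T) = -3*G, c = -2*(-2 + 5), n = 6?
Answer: 0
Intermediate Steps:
c = -6 (c = -2*3 = -6)
x(T) = 6 (x(T) = -3*(-2) = 6)
Y(R) = 2*R*(6 + R) (Y(R) = (R + 6)*(R + R) = (6 + R)*(2*R) = 2*R*(6 + R))
Y(c)² = (2*(-6)*(6 - 6))² = (2*(-6)*0)² = 0² = 0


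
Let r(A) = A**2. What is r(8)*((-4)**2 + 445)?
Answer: 29504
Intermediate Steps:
r(8)*((-4)**2 + 445) = 8**2*((-4)**2 + 445) = 64*(16 + 445) = 64*461 = 29504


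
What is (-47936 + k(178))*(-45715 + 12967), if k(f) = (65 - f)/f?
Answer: 139714773654/89 ≈ 1.5698e+9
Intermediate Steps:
k(f) = (65 - f)/f
(-47936 + k(178))*(-45715 + 12967) = (-47936 + (65 - 1*178)/178)*(-45715 + 12967) = (-47936 + (65 - 178)/178)*(-32748) = (-47936 + (1/178)*(-113))*(-32748) = (-47936 - 113/178)*(-32748) = -8532721/178*(-32748) = 139714773654/89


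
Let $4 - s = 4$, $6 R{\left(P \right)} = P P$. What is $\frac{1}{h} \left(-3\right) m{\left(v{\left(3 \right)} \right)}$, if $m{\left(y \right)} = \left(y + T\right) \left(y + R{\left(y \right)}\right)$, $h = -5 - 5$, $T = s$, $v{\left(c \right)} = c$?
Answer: $\frac{81}{20} \approx 4.05$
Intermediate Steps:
$R{\left(P \right)} = \frac{P^{2}}{6}$ ($R{\left(P \right)} = \frac{P P}{6} = \frac{P^{2}}{6}$)
$s = 0$ ($s = 4 - 4 = 0$)
$T = 0$
$h = -10$
$m{\left(y \right)} = y \left(y + \frac{y^{2}}{6}\right)$ ($m{\left(y \right)} = \left(y + 0\right) \left(y + \frac{y^{2}}{6}\right) = y \left(y + \frac{y^{2}}{6}\right)$)
$\frac{1}{h} \left(-3\right) m{\left(v{\left(3 \right)} \right)} = \frac{1}{-10} \left(-3\right) \frac{3^{2} \left(6 + 3\right)}{6} = \left(- \frac{1}{10}\right) \left(-3\right) \frac{1}{6} \cdot 9 \cdot 9 = \frac{3}{10} \cdot \frac{27}{2} = \frac{81}{20}$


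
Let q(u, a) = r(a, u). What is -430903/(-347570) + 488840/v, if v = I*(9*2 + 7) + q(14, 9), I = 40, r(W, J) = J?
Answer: 85171527221/176217990 ≈ 483.33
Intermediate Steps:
q(u, a) = u
v = 1014 (v = 40*(9*2 + 7) + 14 = 40*(18 + 7) + 14 = 40*25 + 14 = 1000 + 14 = 1014)
-430903/(-347570) + 488840/v = -430903/(-347570) + 488840/1014 = -430903*(-1/347570) + 488840*(1/1014) = 430903/347570 + 244420/507 = 85171527221/176217990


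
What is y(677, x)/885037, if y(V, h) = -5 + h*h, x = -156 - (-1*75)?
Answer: 6556/885037 ≈ 0.0074076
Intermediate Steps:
x = -81 (x = -156 - (-75) = -156 - 1*(-75) = -156 + 75 = -81)
y(V, h) = -5 + h**2
y(677, x)/885037 = (-5 + (-81)**2)/885037 = (-5 + 6561)*(1/885037) = 6556*(1/885037) = 6556/885037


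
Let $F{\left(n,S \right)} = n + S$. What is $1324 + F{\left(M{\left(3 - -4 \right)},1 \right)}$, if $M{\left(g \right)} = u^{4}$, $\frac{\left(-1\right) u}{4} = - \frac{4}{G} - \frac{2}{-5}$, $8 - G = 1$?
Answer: $\frac{1988659901}{1500625} \approx 1325.2$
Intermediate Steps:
$G = 7$ ($G = 8 - 1 = 7$)
$u = \frac{24}{35}$ ($u = - 4 \left(- \frac{4}{7} - \frac{2}{-5}\right) = - 4 \left(\left(-4\right) \frac{1}{7} - - \frac{2}{5}\right) = - 4 \left(- \frac{4}{7} + \frac{2}{5}\right) = \left(-4\right) \left(- \frac{6}{35}\right) = \frac{24}{35} \approx 0.68571$)
$M{\left(g \right)} = \frac{331776}{1500625}$ ($M{\left(g \right)} = \left(\frac{24}{35}\right)^{4} = \frac{331776}{1500625}$)
$F{\left(n,S \right)} = S + n$
$1324 + F{\left(M{\left(3 - -4 \right)},1 \right)} = 1324 + \left(1 + \frac{331776}{1500625}\right) = 1324 + \frac{1832401}{1500625} = \frac{1988659901}{1500625}$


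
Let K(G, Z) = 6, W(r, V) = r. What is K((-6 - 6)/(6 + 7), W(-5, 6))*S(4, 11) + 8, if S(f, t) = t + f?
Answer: 98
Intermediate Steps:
S(f, t) = f + t
K((-6 - 6)/(6 + 7), W(-5, 6))*S(4, 11) + 8 = 6*(4 + 11) + 8 = 6*15 + 8 = 90 + 8 = 98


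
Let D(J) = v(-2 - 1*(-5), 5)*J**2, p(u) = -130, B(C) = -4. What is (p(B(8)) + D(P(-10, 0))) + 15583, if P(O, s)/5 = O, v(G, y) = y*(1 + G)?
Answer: 65453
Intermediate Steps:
P(O, s) = 5*O
D(J) = 20*J**2 (D(J) = (5*(1 + (-2 - 1*(-5))))*J**2 = (5*(1 + (-2 + 5)))*J**2 = (5*(1 + 3))*J**2 = (5*4)*J**2 = 20*J**2)
(p(B(8)) + D(P(-10, 0))) + 15583 = (-130 + 20*(5*(-10))**2) + 15583 = (-130 + 20*(-50)**2) + 15583 = (-130 + 20*2500) + 15583 = (-130 + 50000) + 15583 = 49870 + 15583 = 65453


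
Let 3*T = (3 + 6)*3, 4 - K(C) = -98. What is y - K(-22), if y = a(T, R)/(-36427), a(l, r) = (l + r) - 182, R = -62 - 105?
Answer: -3715214/36427 ≈ -101.99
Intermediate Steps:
K(C) = 102 (K(C) = 4 - 1*(-98) = 4 + 98 = 102)
R = -167
T = 9 (T = ((3 + 6)*3)/3 = (9*3)/3 = (1/3)*27 = 9)
a(l, r) = -182 + l + r
y = 340/36427 (y = (-182 + 9 - 167)/(-36427) = -340*(-1/36427) = 340/36427 ≈ 0.0093337)
y - K(-22) = 340/36427 - 1*102 = 340/36427 - 102 = -3715214/36427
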